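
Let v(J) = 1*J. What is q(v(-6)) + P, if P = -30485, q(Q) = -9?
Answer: -30494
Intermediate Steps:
v(J) = J
q(v(-6)) + P = -9 - 30485 = -30494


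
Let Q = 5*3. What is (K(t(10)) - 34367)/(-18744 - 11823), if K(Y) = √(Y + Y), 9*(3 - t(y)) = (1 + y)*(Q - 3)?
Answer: 34367/30567 - I*√210/91701 ≈ 1.1243 - 0.00015803*I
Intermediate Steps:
Q = 15
t(y) = 5/3 - 4*y/3 (t(y) = 3 - (1 + y)*(15 - 3)/9 = 3 - (1 + y)*12/9 = 3 - (12 + 12*y)/9 = 3 + (-4/3 - 4*y/3) = 5/3 - 4*y/3)
K(Y) = √2*√Y (K(Y) = √(2*Y) = √2*√Y)
(K(t(10)) - 34367)/(-18744 - 11823) = (√2*√(5/3 - 4/3*10) - 34367)/(-18744 - 11823) = (√2*√(5/3 - 40/3) - 34367)/(-30567) = (√2*√(-35/3) - 34367)*(-1/30567) = (√2*(I*√105/3) - 34367)*(-1/30567) = (I*√210/3 - 34367)*(-1/30567) = (-34367 + I*√210/3)*(-1/30567) = 34367/30567 - I*√210/91701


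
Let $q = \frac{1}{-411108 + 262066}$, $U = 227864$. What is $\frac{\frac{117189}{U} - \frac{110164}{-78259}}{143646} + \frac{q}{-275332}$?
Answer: $\frac{175806394005660442133}{13139502451211694643922928} \approx 1.338 \cdot 10^{-5}$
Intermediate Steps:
$q = - \frac{1}{149042}$ ($q = \frac{1}{-149042} = - \frac{1}{149042} \approx -6.7095 \cdot 10^{-6}$)
$\frac{\frac{117189}{U} - \frac{110164}{-78259}}{143646} + \frac{q}{-275332} = \frac{\frac{117189}{227864} - \frac{110164}{-78259}}{143646} - \frac{1}{149042 \left(-275332\right)} = \left(117189 \cdot \frac{1}{227864} - - \frac{110164}{78259}\right) \frac{1}{143646} - - \frac{1}{41036031944} = \left(\frac{117189}{227864} + \frac{110164}{78259}\right) \frac{1}{143646} + \frac{1}{41036031944} = \frac{34273503647}{17832408776} \cdot \frac{1}{143646} + \frac{1}{41036031944} = \frac{34273503647}{2561554191037296} + \frac{1}{41036031944} = \frac{175806394005660442133}{13139502451211694643922928}$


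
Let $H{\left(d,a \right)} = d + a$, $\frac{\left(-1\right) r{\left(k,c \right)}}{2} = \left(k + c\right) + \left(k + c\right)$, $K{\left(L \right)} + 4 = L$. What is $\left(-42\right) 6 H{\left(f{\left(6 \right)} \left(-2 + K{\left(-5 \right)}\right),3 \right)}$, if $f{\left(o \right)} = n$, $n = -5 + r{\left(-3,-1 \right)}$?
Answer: $29736$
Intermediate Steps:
$K{\left(L \right)} = -4 + L$
$r{\left(k,c \right)} = - 4 c - 4 k$ ($r{\left(k,c \right)} = - 2 \left(\left(k + c\right) + \left(k + c\right)\right) = - 2 \left(\left(c + k\right) + \left(c + k\right)\right) = - 2 \left(2 c + 2 k\right) = - 4 c - 4 k$)
$n = 11$ ($n = -5 - -16 = -5 + \left(4 + 12\right) = -5 + 16 = 11$)
$f{\left(o \right)} = 11$
$H{\left(d,a \right)} = a + d$
$\left(-42\right) 6 H{\left(f{\left(6 \right)} \left(-2 + K{\left(-5 \right)}\right),3 \right)} = \left(-42\right) 6 \left(3 + 11 \left(-2 - 9\right)\right) = - 252 \left(3 + 11 \left(-2 - 9\right)\right) = - 252 \left(3 + 11 \left(-11\right)\right) = - 252 \left(3 - 121\right) = \left(-252\right) \left(-118\right) = 29736$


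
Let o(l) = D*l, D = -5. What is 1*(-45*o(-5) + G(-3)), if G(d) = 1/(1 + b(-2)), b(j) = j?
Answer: -1126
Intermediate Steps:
o(l) = -5*l
G(d) = -1 (G(d) = 1/(1 - 2) = 1/(-1) = -1)
1*(-45*o(-5) + G(-3)) = 1*(-(-225)*(-5) - 1) = 1*(-45*25 - 1) = 1*(-1125 - 1) = 1*(-1126) = -1126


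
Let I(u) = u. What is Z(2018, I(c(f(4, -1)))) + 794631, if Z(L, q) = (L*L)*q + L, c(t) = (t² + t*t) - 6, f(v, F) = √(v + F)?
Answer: 796649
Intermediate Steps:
f(v, F) = √(F + v)
c(t) = -6 + 2*t² (c(t) = (t² + t²) - 6 = 2*t² - 6 = -6 + 2*t²)
Z(L, q) = L + q*L² (Z(L, q) = L²*q + L = q*L² + L = L + q*L²)
Z(2018, I(c(f(4, -1)))) + 794631 = 2018*(1 + 2018*(-6 + 2*(√(-1 + 4))²)) + 794631 = 2018*(1 + 2018*(-6 + 2*(√3)²)) + 794631 = 2018*(1 + 2018*(-6 + 2*3)) + 794631 = 2018*(1 + 2018*(-6 + 6)) + 794631 = 2018*(1 + 2018*0) + 794631 = 2018*(1 + 0) + 794631 = 2018*1 + 794631 = 2018 + 794631 = 796649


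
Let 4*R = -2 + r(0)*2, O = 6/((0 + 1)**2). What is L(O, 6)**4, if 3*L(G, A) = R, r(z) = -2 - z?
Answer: 1/16 ≈ 0.062500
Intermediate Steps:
O = 6 (O = 6/(1**2) = 6/1 = 6*1 = 6)
R = -3/2 (R = (-2 + (-2 - 1*0)*2)/4 = (-2 + (-2 + 0)*2)/4 = (-2 - 2*2)/4 = (-2 - 4)/4 = (1/4)*(-6) = -3/2 ≈ -1.5000)
L(G, A) = -1/2 (L(G, A) = (1/3)*(-3/2) = -1/2)
L(O, 6)**4 = (-1/2)**4 = 1/16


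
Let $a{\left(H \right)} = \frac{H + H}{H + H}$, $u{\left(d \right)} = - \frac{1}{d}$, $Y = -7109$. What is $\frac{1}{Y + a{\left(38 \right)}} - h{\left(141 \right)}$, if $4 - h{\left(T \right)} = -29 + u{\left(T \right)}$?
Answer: $- \frac{33080773}{1002228} \approx -33.007$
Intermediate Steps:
$a{\left(H \right)} = 1$ ($a{\left(H \right)} = \frac{2 H}{2 H} = 2 H \frac{1}{2 H} = 1$)
$h{\left(T \right)} = 33 + \frac{1}{T}$ ($h{\left(T \right)} = 4 - \left(-29 - \frac{1}{T}\right) = 4 + \left(29 + \frac{1}{T}\right) = 33 + \frac{1}{T}$)
$\frac{1}{Y + a{\left(38 \right)}} - h{\left(141 \right)} = \frac{1}{-7109 + 1} - \left(33 + \frac{1}{141}\right) = \frac{1}{-7108} - \left(33 + \frac{1}{141}\right) = - \frac{1}{7108} - \frac{4654}{141} = - \frac{33080773}{1002228}$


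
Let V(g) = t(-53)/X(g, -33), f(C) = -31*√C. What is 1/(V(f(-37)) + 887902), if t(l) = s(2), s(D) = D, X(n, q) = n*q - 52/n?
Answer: 19715734193833361/17505639822173028900916 + 1173329*I*√37/17505639822173028900916 ≈ 1.1263e-6 + 4.077e-16*I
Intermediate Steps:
X(n, q) = -52/n + n*q
t(l) = 2
V(g) = 2/(-52/g - 33*g) (V(g) = 2/(-52/g + g*(-33)) = 2/(-52/g - 33*g))
1/(V(f(-37)) + 887902) = 1/(2*(-31*I*√37)/(-52 - 33*(-31*I*√37)²) + 887902) = 1/(2*(-31*I*√37)/(-52 - 33*(-35557)) + 887902) = 1/(2*(-31*I*√37)/(-52 + 1173381) + 887902) = 1/(2*(-31*I*√37)/1173329 + 887902) = 1/(2*(-31*I*√37)*(1/1173329) + 887902) = 1/(-62*I*√37/1173329 + 887902) = 1/(887902 - 62*I*√37/1173329)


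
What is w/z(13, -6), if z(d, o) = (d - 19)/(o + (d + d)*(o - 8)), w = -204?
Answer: -12580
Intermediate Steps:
z(d, o) = (-19 + d)/(o + 2*d*(-8 + o)) (z(d, o) = (-19 + d)/(o + (2*d)*(-8 + o)) = (-19 + d)/(o + 2*d*(-8 + o)))
w/z(13, -6) = -204*(-6 - 16*13 + 2*13*(-6))/(-19 + 13) = -204/(-6/(-6 - 208 - 156)) = -204/(-6/(-370)) = -204/((-1/370*(-6))) = -204/3/185 = -204*185/3 = -12580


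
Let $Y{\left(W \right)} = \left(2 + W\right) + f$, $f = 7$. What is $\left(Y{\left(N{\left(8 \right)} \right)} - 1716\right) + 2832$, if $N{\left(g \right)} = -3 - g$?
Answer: $1114$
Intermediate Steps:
$Y{\left(W \right)} = 9 + W$ ($Y{\left(W \right)} = \left(2 + W\right) + 7 = 9 + W$)
$\left(Y{\left(N{\left(8 \right)} \right)} - 1716\right) + 2832 = \left(\left(9 - 11\right) - 1716\right) + 2832 = \left(-2 - 1716\right) + 2832 = -1718 + 2832 = 1114$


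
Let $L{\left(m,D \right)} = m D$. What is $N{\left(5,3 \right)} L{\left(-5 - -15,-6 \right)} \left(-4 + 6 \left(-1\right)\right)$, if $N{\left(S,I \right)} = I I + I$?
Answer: $7200$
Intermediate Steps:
$L{\left(m,D \right)} = D m$
$N{\left(S,I \right)} = I + I^{2}$ ($N{\left(S,I \right)} = I^{2} + I = I + I^{2}$)
$N{\left(5,3 \right)} L{\left(-5 - -15,-6 \right)} \left(-4 + 6 \left(-1\right)\right) = 3 \left(1 + 3\right) \left(- 6 \left(-5 - -15\right)\right) \left(-4 + 6 \left(-1\right)\right) = 3 \cdot 4 \left(- 6 \left(-5 + 15\right)\right) \left(-4 - 6\right) = 12 \left(\left(-6\right) 10\right) \left(-10\right) = 12 \left(-60\right) \left(-10\right) = \left(-720\right) \left(-10\right) = 7200$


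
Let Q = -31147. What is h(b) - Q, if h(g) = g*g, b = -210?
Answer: 75247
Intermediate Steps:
h(g) = g²
h(b) - Q = (-210)² - 1*(-31147) = 44100 + 31147 = 75247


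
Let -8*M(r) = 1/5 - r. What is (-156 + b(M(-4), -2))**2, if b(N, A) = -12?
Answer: 28224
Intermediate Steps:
M(r) = -1/40 + r/8 (M(r) = -(1/5 - r)/8 = -1/40 + r/8)
(-156 + b(M(-4), -2))**2 = (-156 - 12)**2 = (-168)**2 = 28224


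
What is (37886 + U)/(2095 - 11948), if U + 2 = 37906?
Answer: -75790/9853 ≈ -7.6921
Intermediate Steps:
U = 37904 (U = -2 + 37906 = 37904)
(37886 + U)/(2095 - 11948) = (37886 + 37904)/(2095 - 11948) = 75790/(-9853) = 75790*(-1/9853) = -75790/9853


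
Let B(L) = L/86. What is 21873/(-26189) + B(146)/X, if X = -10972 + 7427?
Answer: -3336122552/3992120215 ≈ -0.83568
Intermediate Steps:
X = -3545
B(L) = L/86 (B(L) = L*(1/86) = L/86)
21873/(-26189) + B(146)/X = 21873/(-26189) + ((1/86)*146)/(-3545) = 21873*(-1/26189) + (73/43)*(-1/3545) = -21873/26189 - 73/152435 = -3336122552/3992120215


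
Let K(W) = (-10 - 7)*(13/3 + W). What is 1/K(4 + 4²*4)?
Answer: -3/3689 ≈ -0.00081323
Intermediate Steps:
K(W) = -221/3 - 17*W (K(W) = -17*(13*(⅓) + W) = -17*(13/3 + W) = -221/3 - 17*W)
1/K(4 + 4²*4) = 1/(-221/3 - 17*(4 + 4²*4)) = 1/(-221/3 - 17*(4 + 16*4)) = 1/(-221/3 - 17*(4 + 64)) = 1/(-221/3 - 17*68) = 1/(-221/3 - 1156) = 1/(-3689/3) = -3/3689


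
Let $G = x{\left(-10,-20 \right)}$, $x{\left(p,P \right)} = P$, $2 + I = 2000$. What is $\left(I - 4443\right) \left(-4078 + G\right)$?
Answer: $10019610$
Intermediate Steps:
$I = 1998$ ($I = -2 + 2000 = 1998$)
$G = -20$
$\left(I - 4443\right) \left(-4078 + G\right) = \left(1998 - 4443\right) \left(-4078 - 20\right) = \left(-2445\right) \left(-4098\right) = 10019610$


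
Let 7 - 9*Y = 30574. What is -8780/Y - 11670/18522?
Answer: 61493975/31453443 ≈ 1.9551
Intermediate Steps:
Y = -10189/3 (Y = 7/9 - ⅑*30574 = 7/9 - 30574/9 = -10189/3 ≈ -3396.3)
-8780/Y - 11670/18522 = -8780/(-10189/3) - 11670/18522 = -8780*(-3/10189) - 11670*1/18522 = 26340/10189 - 1945/3087 = 61493975/31453443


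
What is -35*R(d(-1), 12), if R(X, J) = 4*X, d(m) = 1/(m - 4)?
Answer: 28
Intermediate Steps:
d(m) = 1/(-4 + m)
-35*R(d(-1), 12) = -140/(-4 - 1) = -140/(-5) = -140*(-1)/5 = -35*(-⅘) = 28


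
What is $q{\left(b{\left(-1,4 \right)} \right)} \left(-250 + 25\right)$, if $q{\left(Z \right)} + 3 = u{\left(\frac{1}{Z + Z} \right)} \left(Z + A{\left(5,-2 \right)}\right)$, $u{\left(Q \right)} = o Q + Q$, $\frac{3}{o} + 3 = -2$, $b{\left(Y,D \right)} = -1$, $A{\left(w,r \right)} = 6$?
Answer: $900$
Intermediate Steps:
$o = - \frac{3}{5}$ ($o = \frac{3}{-3 - 2} = \frac{3}{-5} = 3 \left(- \frac{1}{5}\right) = - \frac{3}{5} \approx -0.6$)
$u{\left(Q \right)} = \frac{2 Q}{5}$ ($u{\left(Q \right)} = - \frac{3 Q}{5} + Q = \frac{2 Q}{5}$)
$q{\left(Z \right)} = -3 + \frac{6 + Z}{5 Z}$ ($q{\left(Z \right)} = -3 + \frac{2}{5 \left(Z + Z\right)} \left(Z + 6\right) = -3 + \frac{2}{5 \cdot 2 Z} \left(6 + Z\right) = -3 + \frac{2 \frac{1}{2 Z}}{5} \left(6 + Z\right) = -3 + \frac{1}{5 Z} \left(6 + Z\right) = -3 + \frac{6 + Z}{5 Z}$)
$q{\left(b{\left(-1,4 \right)} \right)} \left(-250 + 25\right) = \frac{2 \left(3 - -7\right)}{5 \left(-1\right)} \left(-250 + 25\right) = \frac{2}{5} \left(-1\right) \left(3 + 7\right) \left(-225\right) = \frac{2}{5} \left(-1\right) 10 \left(-225\right) = \left(-4\right) \left(-225\right) = 900$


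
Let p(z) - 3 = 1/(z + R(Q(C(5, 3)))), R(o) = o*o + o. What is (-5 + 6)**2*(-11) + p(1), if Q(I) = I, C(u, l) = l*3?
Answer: -727/91 ≈ -7.9890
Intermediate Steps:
C(u, l) = 3*l
R(o) = o + o**2 (R(o) = o**2 + o = o + o**2)
p(z) = 3 + 1/(90 + z) (p(z) = 3 + 1/(z + (3*3)*(1 + 3*3)) = 3 + 1/(z + 9*(1 + 9)) = 3 + 1/(z + 9*10) = 3 + 1/(z + 90) = 3 + 1/(90 + z))
(-5 + 6)**2*(-11) + p(1) = (-5 + 6)**2*(-11) + (271 + 3*1)/(90 + 1) = 1**2*(-11) + (271 + 3)/91 = 1*(-11) + (1/91)*274 = -11 + 274/91 = -727/91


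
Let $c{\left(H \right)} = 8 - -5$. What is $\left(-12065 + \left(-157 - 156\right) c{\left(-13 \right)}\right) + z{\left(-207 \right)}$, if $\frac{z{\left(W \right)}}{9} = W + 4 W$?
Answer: $-25449$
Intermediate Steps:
$c{\left(H \right)} = 13$ ($c{\left(H \right)} = 8 + 5 = 13$)
$z{\left(W \right)} = 45 W$ ($z{\left(W \right)} = 9 \left(W + 4 W\right) = 9 \cdot 5 W = 45 W$)
$\left(-12065 + \left(-157 - 156\right) c{\left(-13 \right)}\right) + z{\left(-207 \right)} = \left(-12065 + \left(-157 - 156\right) 13\right) + 45 \left(-207\right) = \left(-12065 - 4069\right) - 9315 = -16134 - 9315 = -25449$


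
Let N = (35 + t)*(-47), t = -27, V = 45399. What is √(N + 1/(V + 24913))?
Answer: 3*I*√51635005862/35156 ≈ 19.391*I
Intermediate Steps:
N = -376 (N = (35 - 27)*(-47) = 8*(-47) = -376)
√(N + 1/(V + 24913)) = √(-376 + 1/(45399 + 24913)) = √(-376 + 1/70312) = √(-26437311/70312) = 3*I*√51635005862/35156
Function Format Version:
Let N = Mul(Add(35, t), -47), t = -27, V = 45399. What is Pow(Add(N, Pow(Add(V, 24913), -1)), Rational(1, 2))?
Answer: Mul(Rational(3, 35156), I, Pow(51635005862, Rational(1, 2))) ≈ Mul(19.391, I)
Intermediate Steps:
N = -376 (N = Mul(Add(35, -27), -47) = Mul(8, -47) = -376)
Pow(Add(N, Pow(Add(V, 24913), -1)), Rational(1, 2)) = Pow(Add(-376, Pow(Add(45399, 24913), -1)), Rational(1, 2)) = Pow(Add(-376, Pow(70312, -1)), Rational(1, 2)) = Pow(Add(-376, Rational(1, 70312)), Rational(1, 2)) = Pow(Rational(-26437311, 70312), Rational(1, 2)) = Mul(Rational(3, 35156), I, Pow(51635005862, Rational(1, 2)))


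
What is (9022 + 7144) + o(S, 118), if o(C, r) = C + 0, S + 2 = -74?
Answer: 16090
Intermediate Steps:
S = -76 (S = -2 - 74 = -76)
o(C, r) = C
(9022 + 7144) + o(S, 118) = (9022 + 7144) - 76 = 16166 - 76 = 16090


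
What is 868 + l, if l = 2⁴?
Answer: 884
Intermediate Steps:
l = 16
868 + l = 868 + 16 = 884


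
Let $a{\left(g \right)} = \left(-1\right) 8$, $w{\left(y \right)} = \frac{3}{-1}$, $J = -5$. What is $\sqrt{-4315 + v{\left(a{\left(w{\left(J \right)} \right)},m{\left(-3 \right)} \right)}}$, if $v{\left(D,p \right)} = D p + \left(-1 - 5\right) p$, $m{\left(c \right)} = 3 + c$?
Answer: $i \sqrt{4315} \approx 65.689 i$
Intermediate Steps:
$w{\left(y \right)} = -3$ ($w{\left(y \right)} = 3 \left(-1\right) = -3$)
$a{\left(g \right)} = -8$
$v{\left(D,p \right)} = - 6 p + D p$ ($v{\left(D,p \right)} = D p - 6 p = - 6 p + D p$)
$\sqrt{-4315 + v{\left(a{\left(w{\left(J \right)} \right)},m{\left(-3 \right)} \right)}} = \sqrt{-4315 + \left(3 - 3\right) \left(-6 - 8\right)} = \sqrt{-4315 + 0 \left(-14\right)} = \sqrt{-4315 + 0} = \sqrt{-4315} = i \sqrt{4315}$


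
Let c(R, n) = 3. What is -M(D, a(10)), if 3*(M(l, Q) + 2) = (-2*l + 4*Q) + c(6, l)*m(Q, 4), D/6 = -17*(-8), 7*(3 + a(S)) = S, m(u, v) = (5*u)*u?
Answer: 78755/147 ≈ 535.75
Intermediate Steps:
m(u, v) = 5*u**2
a(S) = -3 + S/7
D = 816 (D = 6*(-17*(-8)) = 6*136 = 816)
M(l, Q) = -2 + 5*Q**2 - 2*l/3 + 4*Q/3 (M(l, Q) = -2 + ((-2*l + 4*Q) + 3*(5*Q**2))/3 = -2 + ((-2*l + 4*Q) + 15*Q**2)/3 = -2 + (-2*l + 4*Q + 15*Q**2)/3 = -2 + (5*Q**2 - 2*l/3 + 4*Q/3) = -2 + 5*Q**2 - 2*l/3 + 4*Q/3)
-M(D, a(10)) = -(-2 + 5*(-3 + (1/7)*10)**2 - 2/3*816 + 4*(-3 + (1/7)*10)/3) = -(-2 + 5*(-3 + 10/7)**2 - 544 + 4*(-3 + 10/7)/3) = -(-2 + 5*(-11/7)**2 - 544 + (4/3)*(-11/7)) = -(-2 + 5*(121/49) - 544 - 44/21) = -(-2 + 605/49 - 544 - 44/21) = -1*(-78755/147) = 78755/147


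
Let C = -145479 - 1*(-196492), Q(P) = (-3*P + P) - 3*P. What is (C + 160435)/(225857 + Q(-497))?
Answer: 105724/114171 ≈ 0.92601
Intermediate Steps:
Q(P) = -5*P (Q(P) = -2*P - 3*P = -5*P)
C = 51013 (C = -145479 + 196492 = 51013)
(C + 160435)/(225857 + Q(-497)) = (51013 + 160435)/(225857 - 5*(-497)) = 211448/(225857 + 2485) = 211448/228342 = 211448*(1/228342) = 105724/114171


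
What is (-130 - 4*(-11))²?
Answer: 7396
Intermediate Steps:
(-130 - 4*(-11))² = (-130 + 44)² = (-86)² = 7396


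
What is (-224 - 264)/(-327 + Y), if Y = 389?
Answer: -244/31 ≈ -7.8710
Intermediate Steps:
(-224 - 264)/(-327 + Y) = (-224 - 264)/(-327 + 389) = -488/62 = -488*1/62 = -244/31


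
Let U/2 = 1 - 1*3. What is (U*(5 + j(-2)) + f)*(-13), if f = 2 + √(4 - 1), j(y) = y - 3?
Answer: -26 - 13*√3 ≈ -48.517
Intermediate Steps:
j(y) = -3 + y
U = -4 (U = 2*(1 - 1*3) = 2*(1 - 3) = 2*(-2) = -4)
f = 2 + √3 ≈ 3.7321
(U*(5 + j(-2)) + f)*(-13) = (-4*(5 + (-3 - 2)) + (2 + √3))*(-13) = (-4*(5 - 5) + (2 + √3))*(-13) = (-4*0 + (2 + √3))*(-13) = (0 + (2 + √3))*(-13) = (2 + √3)*(-13) = -26 - 13*√3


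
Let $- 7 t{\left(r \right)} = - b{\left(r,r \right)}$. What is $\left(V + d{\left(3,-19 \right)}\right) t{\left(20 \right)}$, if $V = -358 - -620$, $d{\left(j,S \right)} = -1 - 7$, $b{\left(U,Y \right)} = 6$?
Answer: $\frac{1524}{7} \approx 217.71$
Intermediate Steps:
$d{\left(j,S \right)} = -8$
$V = 262$ ($V = -358 + 620 = 262$)
$t{\left(r \right)} = \frac{6}{7}$ ($t{\left(r \right)} = - \frac{\left(-1\right) 6}{7} = \left(- \frac{1}{7}\right) \left(-6\right) = \frac{6}{7}$)
$\left(V + d{\left(3,-19 \right)}\right) t{\left(20 \right)} = \left(262 - 8\right) \frac{6}{7} = 254 \cdot \frac{6}{7} = \frac{1524}{7}$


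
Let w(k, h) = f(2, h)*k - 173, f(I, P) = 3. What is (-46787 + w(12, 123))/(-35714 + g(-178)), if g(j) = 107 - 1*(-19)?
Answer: 11731/8897 ≈ 1.3185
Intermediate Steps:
g(j) = 126 (g(j) = 107 + 19 = 126)
w(k, h) = -173 + 3*k (w(k, h) = 3*k - 173 = -173 + 3*k)
(-46787 + w(12, 123))/(-35714 + g(-178)) = (-46787 + (-173 + 3*12))/(-35714 + 126) = (-46787 + (-173 + 36))/(-35588) = (-46787 - 137)*(-1/35588) = -46924*(-1/35588) = 11731/8897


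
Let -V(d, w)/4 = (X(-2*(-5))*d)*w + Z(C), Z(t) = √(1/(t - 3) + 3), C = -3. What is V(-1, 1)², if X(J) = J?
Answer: 4936/3 - 160*√102/3 ≈ 1106.7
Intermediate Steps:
Z(t) = √(3 + 1/(-3 + t)) (Z(t) = √(1/(-3 + t) + 3) = √(3 + 1/(-3 + t)))
V(d, w) = -2*√102/3 - 40*d*w (V(d, w) = -4*(((-2*(-5))*d)*w + √((-8 + 3*(-3))/(-3 - 3))) = -4*((10*d)*w + √((-8 - 9)/(-6))) = -4*(10*d*w + √(-⅙*(-17))) = -4*(10*d*w + √(17/6)) = -4*(10*d*w + √102/6) = -4*(√102/6 + 10*d*w) = -2*√102/3 - 40*d*w)
V(-1, 1)² = (-2*√102/3 - 40*(-1)*1)² = (-2*√102/3 + 40)² = (40 - 2*√102/3)²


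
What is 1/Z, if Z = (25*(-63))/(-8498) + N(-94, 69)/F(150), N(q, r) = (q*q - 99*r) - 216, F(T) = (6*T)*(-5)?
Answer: -2731500/579673 ≈ -4.7121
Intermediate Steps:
F(T) = -30*T
N(q, r) = -216 + q**2 - 99*r (N(q, r) = (q**2 - 99*r) - 216 = -216 + q**2 - 99*r)
Z = -579673/2731500 (Z = (25*(-63))/(-8498) + (-216 + (-94)**2 - 99*69)/((-30*150)) = -1575*(-1/8498) + (-216 + 8836 - 6831)/(-4500) = 225/1214 + 1789*(-1/4500) = 225/1214 - 1789/4500 = -579673/2731500 ≈ -0.21222)
1/Z = 1/(-579673/2731500) = -2731500/579673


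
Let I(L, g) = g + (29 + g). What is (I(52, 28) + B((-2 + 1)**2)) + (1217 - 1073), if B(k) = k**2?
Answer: 230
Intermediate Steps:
I(L, g) = 29 + 2*g
(I(52, 28) + B((-2 + 1)**2)) + (1217 - 1073) = ((29 + 2*28) + ((-2 + 1)**2)**2) + (1217 - 1073) = ((29 + 56) + ((-1)**2)**2) + 144 = (85 + 1**2) + 144 = (85 + 1) + 144 = 86 + 144 = 230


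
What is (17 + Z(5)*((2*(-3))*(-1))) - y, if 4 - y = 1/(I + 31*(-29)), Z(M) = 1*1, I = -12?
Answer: 17308/911 ≈ 18.999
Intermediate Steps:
Z(M) = 1
y = 3645/911 (y = 4 - 1/(-12 + 31*(-29)) = 4 - 1/(-12 - 899) = 4 - 1/(-911) = 4 - 1*(-1/911) = 4 + 1/911 = 3645/911 ≈ 4.0011)
(17 + Z(5)*((2*(-3))*(-1))) - y = (17 + 1*((2*(-3))*(-1))) - 1*3645/911 = (17 + 1*(-6*(-1))) - 3645/911 = (17 + 1*6) - 3645/911 = (17 + 6) - 3645/911 = 23 - 3645/911 = 17308/911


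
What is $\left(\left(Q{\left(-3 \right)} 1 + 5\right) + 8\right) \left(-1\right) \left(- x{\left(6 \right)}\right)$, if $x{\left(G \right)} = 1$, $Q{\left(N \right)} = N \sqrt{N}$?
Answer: $13 - 3 i \sqrt{3} \approx 13.0 - 5.1962 i$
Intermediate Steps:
$Q{\left(N \right)} = N^{\frac{3}{2}}$
$\left(\left(Q{\left(-3 \right)} 1 + 5\right) + 8\right) \left(-1\right) \left(- x{\left(6 \right)}\right) = \left(\left(\left(-3\right)^{\frac{3}{2}} \cdot 1 + 5\right) + 8\right) \left(-1\right) \left(\left(-1\right) 1\right) = \left(\left(- 3 i \sqrt{3} \cdot 1 + 5\right) + 8\right) \left(-1\right) \left(-1\right) = \left(\left(- 3 i \sqrt{3} + 5\right) + 8\right) \left(-1\right) \left(-1\right) = \left(\left(5 - 3 i \sqrt{3}\right) + 8\right) \left(-1\right) \left(-1\right) = \left(13 - 3 i \sqrt{3}\right) \left(-1\right) \left(-1\right) = \left(-13 + 3 i \sqrt{3}\right) \left(-1\right) = 13 - 3 i \sqrt{3}$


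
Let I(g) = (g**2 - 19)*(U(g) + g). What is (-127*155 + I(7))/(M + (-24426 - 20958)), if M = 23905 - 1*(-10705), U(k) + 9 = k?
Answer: 19535/10774 ≈ 1.8132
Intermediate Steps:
U(k) = -9 + k
I(g) = (-19 + g**2)*(-9 + 2*g) (I(g) = (g**2 - 19)*((-9 + g) + g) = (-19 + g**2)*(-9 + 2*g))
M = 34610 (M = 23905 + 10705 = 34610)
(-127*155 + I(7))/(M + (-24426 - 20958)) = (-127*155 + (171 + 7**3 - 38*7 + 7**2*(-9 + 7)))/(34610 + (-24426 - 20958)) = (-19685 + (171 + 343 - 266 + 49*(-2)))/(34610 - 45384) = (-19685 + (171 + 343 - 266 - 98))/(-10774) = (-19685 + 150)*(-1/10774) = -19535*(-1/10774) = 19535/10774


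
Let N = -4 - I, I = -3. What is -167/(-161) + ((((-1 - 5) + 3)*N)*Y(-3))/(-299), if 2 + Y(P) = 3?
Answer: 2150/2093 ≈ 1.0272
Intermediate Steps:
Y(P) = 1 (Y(P) = -2 + 3 = 1)
N = -1 (N = -4 - 1*(-3) = -4 + 3 = -1)
-167/(-161) + ((((-1 - 5) + 3)*N)*Y(-3))/(-299) = -167/(-161) + ((((-1 - 5) + 3)*(-1))*1)/(-299) = -167*(-1/161) + (((-6 + 3)*(-1))*1)*(-1/299) = 167/161 + (-3*(-1)*1)*(-1/299) = 167/161 + (3*1)*(-1/299) = 167/161 + 3*(-1/299) = 167/161 - 3/299 = 2150/2093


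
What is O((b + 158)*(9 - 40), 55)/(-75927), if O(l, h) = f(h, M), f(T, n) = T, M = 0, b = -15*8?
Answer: -55/75927 ≈ -0.00072438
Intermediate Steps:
b = -120
O(l, h) = h
O((b + 158)*(9 - 40), 55)/(-75927) = 55/(-75927) = 55*(-1/75927) = -55/75927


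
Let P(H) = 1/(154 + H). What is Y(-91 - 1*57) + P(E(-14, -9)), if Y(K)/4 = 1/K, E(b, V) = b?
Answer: -103/5180 ≈ -0.019884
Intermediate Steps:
Y(K) = 4/K
Y(-91 - 1*57) + P(E(-14, -9)) = 4/(-91 - 1*57) + 1/(154 - 14) = 4/(-91 - 57) + 1/140 = 4/(-148) + 1/140 = 4*(-1/148) + 1/140 = -1/37 + 1/140 = -103/5180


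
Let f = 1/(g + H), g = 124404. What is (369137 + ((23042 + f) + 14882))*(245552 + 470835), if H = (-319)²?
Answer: 65952701325318542/226165 ≈ 2.9161e+11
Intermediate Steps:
H = 101761
f = 1/226165 (f = 1/(124404 + 101761) = 1/226165 ≈ 4.4215e-6)
(369137 + ((23042 + f) + 14882))*(245552 + 470835) = (369137 + ((23042 + 1/226165) + 14882))*(245552 + 470835) = (369137 + (5211293931/226165 + 14882))*716387 = (369137 + 8577081461/226165)*716387 = (92062951066/226165)*716387 = 65952701325318542/226165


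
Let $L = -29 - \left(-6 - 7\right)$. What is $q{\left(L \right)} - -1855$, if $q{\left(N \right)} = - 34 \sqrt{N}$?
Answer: $1855 - 136 i \approx 1855.0 - 136.0 i$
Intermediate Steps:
$L = -16$ ($L = -29 - -13 = -29 + 13 = -16$)
$q{\left(L \right)} - -1855 = - 34 \sqrt{-16} - -1855 = - 34 \cdot 4 i + 1855 = - 136 i + 1855 = 1855 - 136 i$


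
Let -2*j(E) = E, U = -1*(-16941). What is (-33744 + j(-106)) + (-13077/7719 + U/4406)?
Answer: -381918287419/11336638 ≈ -33689.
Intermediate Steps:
U = 16941
j(E) = -E/2
(-33744 + j(-106)) + (-13077/7719 + U/4406) = (-33744 - 1/2*(-106)) + (-13077/7719 + 16941/4406) = (-33744 + 53) + (-13077*1/7719 + 16941*(1/4406)) = -33691 + (-4359/2573 + 16941/4406) = -33691 + 24383439/11336638 = -381918287419/11336638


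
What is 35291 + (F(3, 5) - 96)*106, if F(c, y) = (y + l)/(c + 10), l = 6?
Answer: 327661/13 ≈ 25205.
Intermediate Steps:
F(c, y) = (6 + y)/(10 + c) (F(c, y) = (y + 6)/(c + 10) = (6 + y)/(10 + c))
35291 + (F(3, 5) - 96)*106 = 35291 + ((6 + 5)/(10 + 3) - 96)*106 = 35291 + (11/13 - 96)*106 = 35291 - 1237/13*106 = 35291 - 131122/13 = 327661/13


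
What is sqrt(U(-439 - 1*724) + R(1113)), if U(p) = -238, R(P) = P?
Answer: 5*sqrt(35) ≈ 29.580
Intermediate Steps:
sqrt(U(-439 - 1*724) + R(1113)) = sqrt(-238 + 1113) = sqrt(875) = 5*sqrt(35)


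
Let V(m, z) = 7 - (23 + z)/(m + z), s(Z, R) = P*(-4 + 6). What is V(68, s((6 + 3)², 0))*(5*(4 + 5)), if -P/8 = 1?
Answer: 16065/52 ≈ 308.94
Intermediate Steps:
P = -8 (P = -8*1 = -8)
s(Z, R) = -16 (s(Z, R) = -8*(-4 + 6) = -8*2 = -16)
V(m, z) = 7 - (23 + z)/(m + z)
V(68, s((6 + 3)², 0))*(5*(4 + 5)) = ((-23 + 6*(-16) + 7*68)/(68 - 16))*(5*(4 + 5)) = ((-23 - 96 + 476)/52)*(5*9) = ((1/52)*357)*45 = (357/52)*45 = 16065/52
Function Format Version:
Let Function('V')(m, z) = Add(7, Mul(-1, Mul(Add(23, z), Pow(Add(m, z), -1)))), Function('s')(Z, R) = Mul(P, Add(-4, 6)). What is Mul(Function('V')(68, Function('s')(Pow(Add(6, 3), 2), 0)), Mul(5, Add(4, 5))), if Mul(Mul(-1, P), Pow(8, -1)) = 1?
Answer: Rational(16065, 52) ≈ 308.94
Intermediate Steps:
P = -8 (P = Mul(-8, 1) = -8)
Function('s')(Z, R) = -16 (Function('s')(Z, R) = Mul(-8, Add(-4, 6)) = Mul(-8, 2) = -16)
Function('V')(m, z) = Add(7, Mul(-1, Pow(Add(m, z), -1), Add(23, z))) (Function('V')(m, z) = Add(7, Mul(-1, Mul(Pow(Add(m, z), -1), Add(23, z)))) = Add(7, Mul(-1, Pow(Add(m, z), -1), Add(23, z))))
Mul(Function('V')(68, Function('s')(Pow(Add(6, 3), 2), 0)), Mul(5, Add(4, 5))) = Mul(Mul(Pow(Add(68, -16), -1), Add(-23, Mul(6, -16), Mul(7, 68))), Mul(5, Add(4, 5))) = Mul(Mul(Pow(52, -1), Add(-23, -96, 476)), Mul(5, 9)) = Mul(Mul(Rational(1, 52), 357), 45) = Mul(Rational(357, 52), 45) = Rational(16065, 52)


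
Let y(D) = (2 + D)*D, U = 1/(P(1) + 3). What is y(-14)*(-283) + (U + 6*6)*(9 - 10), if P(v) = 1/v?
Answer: -190321/4 ≈ -47580.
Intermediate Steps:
U = ¼ (U = 1/(1/1 + 3) = 1/(1 + 3) = 1/4 = ¼ ≈ 0.25000)
y(D) = D*(2 + D)
y(-14)*(-283) + (U + 6*6)*(9 - 10) = -14*(2 - 14)*(-283) + (¼ + 6*6)*(9 - 10) = -14*(-12)*(-283) + (¼ + 36)*(-1) = 168*(-283) + (145/4)*(-1) = -47544 - 145/4 = -190321/4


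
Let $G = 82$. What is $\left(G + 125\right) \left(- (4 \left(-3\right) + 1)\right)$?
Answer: $2277$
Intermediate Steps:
$\left(G + 125\right) \left(- (4 \left(-3\right) + 1)\right) = \left(82 + 125\right) \left(- (4 \left(-3\right) + 1)\right) = 207 \left(- (-12 + 1)\right) = 207 \left(\left(-1\right) \left(-11\right)\right) = 207 \cdot 11 = 2277$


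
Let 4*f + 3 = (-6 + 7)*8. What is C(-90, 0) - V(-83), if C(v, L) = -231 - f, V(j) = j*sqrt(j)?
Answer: -929/4 + 83*I*sqrt(83) ≈ -232.25 + 756.17*I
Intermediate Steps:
f = 5/4 (f = -3/4 + ((-6 + 7)*8)/4 = -3/4 + (1*8)/4 = -3/4 + (1/4)*8 = -3/4 + 2 = 5/4 ≈ 1.2500)
V(j) = j**(3/2)
C(v, L) = -929/4 (C(v, L) = -231 - 1*5/4 = -231 - 5/4 = -929/4)
C(-90, 0) - V(-83) = -929/4 - (-83)**(3/2) = -929/4 - (-83)*I*sqrt(83) = -929/4 + 83*I*sqrt(83)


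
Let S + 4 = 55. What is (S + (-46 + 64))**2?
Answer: 4761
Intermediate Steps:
S = 51 (S = -4 + 55 = 51)
(S + (-46 + 64))**2 = (51 + (-46 + 64))**2 = (51 + 18)**2 = 69**2 = 4761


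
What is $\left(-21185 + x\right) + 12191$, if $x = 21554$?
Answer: $12560$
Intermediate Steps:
$\left(-21185 + x\right) + 12191 = \left(-21185 + 21554\right) + 12191 = 369 + 12191 = 12560$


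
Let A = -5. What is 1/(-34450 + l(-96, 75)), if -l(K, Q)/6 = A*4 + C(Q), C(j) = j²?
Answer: -1/68080 ≈ -1.4689e-5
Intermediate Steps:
l(K, Q) = 120 - 6*Q² (l(K, Q) = -6*(-5*4 + Q²) = -6*(-20 + Q²) = 120 - 6*Q²)
1/(-34450 + l(-96, 75)) = 1/(-34450 + (120 - 6*75²)) = 1/(-34450 + (120 - 6*5625)) = 1/(-34450 + (120 - 33750)) = 1/(-34450 - 33630) = 1/(-68080) = -1/68080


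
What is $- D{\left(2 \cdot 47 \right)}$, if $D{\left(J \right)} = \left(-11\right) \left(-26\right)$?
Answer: $-286$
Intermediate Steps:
$D{\left(J \right)} = 286$
$- D{\left(2 \cdot 47 \right)} = \left(-1\right) 286 = -286$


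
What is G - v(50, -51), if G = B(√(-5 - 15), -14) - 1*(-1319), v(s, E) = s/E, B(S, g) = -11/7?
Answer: 470672/357 ≈ 1318.4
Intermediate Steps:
B(S, g) = -11/7 (B(S, g) = -11*⅐ = -11/7)
G = 9222/7 (G = -11/7 - 1*(-1319) = -11/7 + 1319 = 9222/7 ≈ 1317.4)
G - v(50, -51) = 9222/7 - 50/(-51) = 9222/7 - 50*(-1)/51 = 9222/7 - 1*(-50/51) = 9222/7 + 50/51 = 470672/357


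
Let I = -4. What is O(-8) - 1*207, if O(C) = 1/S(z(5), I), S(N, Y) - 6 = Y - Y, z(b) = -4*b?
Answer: -1241/6 ≈ -206.83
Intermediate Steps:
S(N, Y) = 6 (S(N, Y) = 6 + (Y - Y) = 6 + 0 = 6)
O(C) = 1/6
O(-8) - 1*207 = 1/6 - 1*207 = 1/6 - 207 = -1241/6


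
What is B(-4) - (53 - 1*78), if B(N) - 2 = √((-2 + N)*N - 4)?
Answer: 27 + 2*√5 ≈ 31.472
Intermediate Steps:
B(N) = 2 + √(-4 + N*(-2 + N)) (B(N) = 2 + √((-2 + N)*N - 4) = 2 + √(N*(-2 + N) - 4) = 2 + √(-4 + N*(-2 + N)))
B(-4) - (53 - 1*78) = (2 + √(-4 + (-4)² - 2*(-4))) - (53 - 1*78) = (2 + √(-4 + 16 + 8)) - (53 - 78) = (2 + √20) - 1*(-25) = (2 + 2*√5) + 25 = 27 + 2*√5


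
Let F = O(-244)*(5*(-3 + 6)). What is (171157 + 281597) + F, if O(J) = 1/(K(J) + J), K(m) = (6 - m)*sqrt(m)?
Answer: 28407596961/62744 - 1875*I*sqrt(61)/3827384 ≈ 4.5275e+5 - 0.0038262*I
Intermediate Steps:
K(m) = sqrt(m)*(6 - m)
O(J) = 1/(J + sqrt(J)*(6 - J)) (O(J) = 1/(sqrt(J)*(6 - J) + J) = 1/(J + sqrt(J)*(6 - J)))
F = -15/(244 - 500*I*sqrt(61)) (F = (-1/(-1*(-244) + sqrt(-244)*(-6 - 244)))*(5*(-3 + 6)) = (-1/(244 + (2*I*sqrt(61))*(-250)))*(5*3) = -1/(244 - 500*I*sqrt(61))*15 = -15/(244 - 500*I*sqrt(61)) ≈ -0.00023907 - 0.0038262*I)
(171157 + 281597) + F = (171157 + 281597) + (-15/62744 - 1875*I*sqrt(61)/3827384) = 452754 + (-15/62744 - 1875*I*sqrt(61)/3827384) = 28407596961/62744 - 1875*I*sqrt(61)/3827384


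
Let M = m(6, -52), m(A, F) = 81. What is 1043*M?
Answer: 84483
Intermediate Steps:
M = 81
1043*M = 1043*81 = 84483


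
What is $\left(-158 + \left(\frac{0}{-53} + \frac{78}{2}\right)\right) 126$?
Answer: $-14994$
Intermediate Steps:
$\left(-158 + \left(\frac{0}{-53} + \frac{78}{2}\right)\right) 126 = \left(-158 + \left(0 \left(- \frac{1}{53}\right) + 78 \cdot \frac{1}{2}\right)\right) 126 = \left(-158 + \left(0 + 39\right)\right) 126 = \left(-158 + 39\right) 126 = \left(-119\right) 126 = -14994$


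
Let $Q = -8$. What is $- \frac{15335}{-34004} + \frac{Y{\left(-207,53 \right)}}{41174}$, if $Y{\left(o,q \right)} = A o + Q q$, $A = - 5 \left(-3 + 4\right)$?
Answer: $\frac{326089867}{700040348} \approx 0.46582$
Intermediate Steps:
$A = -5$ ($A = \left(-5\right) 1 = -5$)
$Y{\left(o,q \right)} = - 8 q - 5 o$ ($Y{\left(o,q \right)} = - 5 o - 8 q = - 8 q - 5 o$)
$- \frac{15335}{-34004} + \frac{Y{\left(-207,53 \right)}}{41174} = - \frac{15335}{-34004} + \frac{\left(-8\right) 53 - -1035}{41174} = \left(-15335\right) \left(- \frac{1}{34004}\right) + \left(-424 + 1035\right) \frac{1}{41174} = \frac{15335}{34004} + 611 \cdot \frac{1}{41174} = \frac{15335}{34004} + \frac{611}{41174} = \frac{326089867}{700040348}$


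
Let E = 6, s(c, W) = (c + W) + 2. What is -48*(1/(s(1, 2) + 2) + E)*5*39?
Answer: -402480/7 ≈ -57497.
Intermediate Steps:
s(c, W) = 2 + W + c (s(c, W) = (W + c) + 2 = 2 + W + c)
-48*(1/(s(1, 2) + 2) + E)*5*39 = -48*(1/((2 + 2 + 1) + 2) + 6)*5*39 = -48*(1/(5 + 2) + 6)*5*39 = -48*(1/7 + 6)*5*39 = -48*(⅐ + 6)*5*39 = -2064*5/7*39 = -48*215/7*39 = -10320/7*39 = -402480/7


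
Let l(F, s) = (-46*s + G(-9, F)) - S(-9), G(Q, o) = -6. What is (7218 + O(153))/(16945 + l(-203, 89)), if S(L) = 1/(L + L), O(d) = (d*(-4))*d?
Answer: -1555524/231211 ≈ -6.7277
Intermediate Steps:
O(d) = -4*d² (O(d) = (-4*d)*d = -4*d²)
S(L) = 1/(2*L)
l(F, s) = -107/18 - 46*s (l(F, s) = (-46*s - 6) - 1/(2*(-9)) = (-6 - 46*s) - (-1)/(2*9) = (-6 - 46*s) - 1*(-1/18) = (-6 - 46*s) + 1/18 = -107/18 - 46*s)
(7218 + O(153))/(16945 + l(-203, 89)) = (7218 - 4*153²)/(16945 + (-107/18 - 46*89)) = (7218 - 4*23409)/(16945 + (-107/18 - 4094)) = (7218 - 93636)/(16945 - 73799/18) = -86418/231211/18 = -86418*18/231211 = -1555524/231211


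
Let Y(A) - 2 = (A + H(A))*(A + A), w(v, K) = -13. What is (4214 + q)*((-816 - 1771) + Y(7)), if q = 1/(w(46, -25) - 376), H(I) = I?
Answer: -3916156305/389 ≈ -1.0067e+7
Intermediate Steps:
Y(A) = 2 + 4*A² (Y(A) = 2 + (A + A)*(A + A) = 2 + (2*A)*(2*A) = 2 + 4*A²)
q = -1/389 (q = 1/(-13 - 376) = 1/(-389) = -1/389 ≈ -0.0025707)
(4214 + q)*((-816 - 1771) + Y(7)) = (4214 - 1/389)*((-816 - 1771) + (2 + 4*7²)) = 1639245*(-2587 + (2 + 4*49))/389 = 1639245*(-2587 + (2 + 196))/389 = 1639245*(-2587 + 198)/389 = (1639245/389)*(-2389) = -3916156305/389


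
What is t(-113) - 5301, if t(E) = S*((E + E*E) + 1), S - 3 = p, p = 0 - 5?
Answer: -30615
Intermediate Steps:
p = -5
S = -2 (S = 3 - 5 = -2)
t(E) = -2 - 2*E - 2*E² (t(E) = -2*((E + E*E) + 1) = -2*((E + E²) + 1) = -2*(1 + E + E²) = -2 - 2*E - 2*E²)
t(-113) - 5301 = (-2 - 2*(-113) - 2*(-113)²) - 5301 = (-2 + 226 - 2*12769) - 5301 = (-2 + 226 - 25538) - 5301 = -25314 - 5301 = -30615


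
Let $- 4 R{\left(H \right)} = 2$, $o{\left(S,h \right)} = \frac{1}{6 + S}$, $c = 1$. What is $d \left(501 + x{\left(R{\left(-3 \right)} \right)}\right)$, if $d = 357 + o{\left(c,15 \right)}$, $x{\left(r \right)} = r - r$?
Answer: $\frac{1252500}{7} \approx 1.7893 \cdot 10^{5}$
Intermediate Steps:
$R{\left(H \right)} = - \frac{1}{2}$ ($R{\left(H \right)} = \left(- \frac{1}{4}\right) 2 = - \frac{1}{2}$)
$x{\left(r \right)} = 0$
$d = \frac{2500}{7}$ ($d = 357 + \frac{1}{6 + 1} = 357 + \frac{1}{7} = \frac{2500}{7} \approx 357.14$)
$d \left(501 + x{\left(R{\left(-3 \right)} \right)}\right) = \frac{2500 \left(501 + 0\right)}{7} = \frac{2500}{7} \cdot 501 = \frac{1252500}{7}$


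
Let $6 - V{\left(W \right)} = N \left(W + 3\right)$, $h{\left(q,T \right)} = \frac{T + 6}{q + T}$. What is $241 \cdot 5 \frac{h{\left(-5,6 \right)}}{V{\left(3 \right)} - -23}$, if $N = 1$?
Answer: $\frac{14460}{23} \approx 628.7$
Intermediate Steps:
$h{\left(q,T \right)} = \frac{6 + T}{T + q}$
$V{\left(W \right)} = 3 - W$ ($V{\left(W \right)} = 6 - 1 \left(W + 3\right) = 6 - 1 \left(3 + W\right) = 6 - \left(3 + W\right) = 3 - W$)
$241 \cdot 5 \frac{h{\left(-5,6 \right)}}{V{\left(3 \right)} - -23} = 241 \cdot 5 \frac{\frac{1}{6 - 5} \left(6 + 6\right)}{\left(3 - 3\right) - -23} = 1205 \frac{1^{-1} \cdot 12}{\left(3 - 3\right) + 23} = 1205 \frac{1 \cdot 12}{0 + 23} = 1205 \cdot \frac{12}{23} = \frac{14460}{23}$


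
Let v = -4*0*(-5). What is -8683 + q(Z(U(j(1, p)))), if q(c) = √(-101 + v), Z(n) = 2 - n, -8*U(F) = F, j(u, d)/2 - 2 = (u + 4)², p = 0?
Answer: -8683 + I*√101 ≈ -8683.0 + 10.05*I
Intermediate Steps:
v = 0 (v = 0*(-5) = 0)
j(u, d) = 4 + 2*(4 + u)² (j(u, d) = 4 + 2*(u + 4)² = 4 + 2*(4 + u)²)
U(F) = -F/8
q(c) = I*√101 (q(c) = √(-101 + 0) = √(-101) = I*√101)
-8683 + q(Z(U(j(1, p)))) = -8683 + I*√101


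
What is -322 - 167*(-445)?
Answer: 73993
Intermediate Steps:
-322 - 167*(-445) = -322 + 74315 = 73993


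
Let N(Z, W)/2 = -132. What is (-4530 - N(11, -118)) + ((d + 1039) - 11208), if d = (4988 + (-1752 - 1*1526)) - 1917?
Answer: -14642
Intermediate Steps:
N(Z, W) = -264 (N(Z, W) = 2*(-132) = -264)
d = -207 (d = (4988 + (-1752 - 1526)) - 1917 = (4988 - 3278) - 1917 = 1710 - 1917 = -207)
(-4530 - N(11, -118)) + ((d + 1039) - 11208) = (-4530 - 1*(-264)) + ((-207 + 1039) - 11208) = (-4530 + 264) + (832 - 11208) = -4266 - 10376 = -14642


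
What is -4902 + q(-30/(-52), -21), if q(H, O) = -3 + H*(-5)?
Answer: -127605/26 ≈ -4907.9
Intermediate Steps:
q(H, O) = -3 - 5*H
-4902 + q(-30/(-52), -21) = -4902 + (-3 - (-150)/(-52)) = -4902 + (-3 - (-150)*(-1)/52) = -4902 + (-3 - 5*15/26) = -4902 + (-3 - 75/26) = -4902 - 153/26 = -127605/26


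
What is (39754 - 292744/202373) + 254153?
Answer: 59478548567/202373 ≈ 2.9391e+5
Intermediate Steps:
(39754 - 292744/202373) + 254153 = 8044843498/202373 + 254153 = 59478548567/202373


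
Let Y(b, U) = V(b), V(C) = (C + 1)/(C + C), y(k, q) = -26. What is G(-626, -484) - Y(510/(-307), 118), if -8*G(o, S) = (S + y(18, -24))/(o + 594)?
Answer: -71521/32640 ≈ -2.1912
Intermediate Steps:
V(C) = (1 + C)/(2*C) (V(C) = (1 + C)/((2*C)) = (1 + C)*(1/(2*C)) = (1 + C)/(2*C))
Y(b, U) = (1 + b)/(2*b)
G(o, S) = -(-26 + S)/(8*(594 + o)) (G(o, S) = -(S - 26)/(8*(o + 594)) = -(-26 + S)/(8*(594 + o)))
G(-626, -484) - Y(510/(-307), 118) = (26 - 1*(-484))/(8*(594 - 626)) - (1 + 510/(-307))/(2*(510/(-307))) = (⅛)*(26 + 484)/(-32) - (1 + 510*(-1/307))/(2*(510*(-1/307))) = (⅛)*(-1/32)*510 - (1 - 510/307)/(2*(-510/307)) = -255/128 - (-307)*(-203)/(2*510*307) = -255/128 - 1*203/1020 = -255/128 - 203/1020 = -71521/32640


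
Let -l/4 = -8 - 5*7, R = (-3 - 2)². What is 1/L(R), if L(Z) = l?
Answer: 1/172 ≈ 0.0058140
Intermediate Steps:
R = 25 (R = (-5)² = 25)
l = 172 (l = -4*(-8 - 5*7) = -4*(-8 - 35) = -4*(-43) = 172)
L(Z) = 172
1/L(R) = 1/172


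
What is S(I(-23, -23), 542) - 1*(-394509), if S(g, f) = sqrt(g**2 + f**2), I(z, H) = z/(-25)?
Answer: 394509 + sqrt(183603029)/25 ≈ 3.9505e+5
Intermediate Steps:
I(z, H) = -z/25 (I(z, H) = z*(-1/25) = -z/25)
S(g, f) = sqrt(f**2 + g**2)
S(I(-23, -23), 542) - 1*(-394509) = sqrt(542**2 + (-1/25*(-23))**2) - 1*(-394509) = sqrt(293764 + (23/25)**2) + 394509 = sqrt(293764 + 529/625) + 394509 = sqrt(183603029/625) + 394509 = sqrt(183603029)/25 + 394509 = 394509 + sqrt(183603029)/25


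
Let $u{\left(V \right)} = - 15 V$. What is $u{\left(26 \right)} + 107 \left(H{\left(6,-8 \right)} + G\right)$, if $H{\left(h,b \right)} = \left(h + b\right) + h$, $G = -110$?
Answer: $-11732$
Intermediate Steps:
$H{\left(h,b \right)} = b + 2 h$ ($H{\left(h,b \right)} = \left(b + h\right) + h = b + 2 h$)
$u{\left(26 \right)} + 107 \left(H{\left(6,-8 \right)} + G\right) = \left(-15\right) 26 + 107 \left(\left(-8 + 2 \cdot 6\right) - 110\right) = -390 + 107 \left(\left(-8 + 12\right) - 110\right) = -390 + 107 \left(4 - 110\right) = -390 + 107 \left(-106\right) = -390 - 11342 = -11732$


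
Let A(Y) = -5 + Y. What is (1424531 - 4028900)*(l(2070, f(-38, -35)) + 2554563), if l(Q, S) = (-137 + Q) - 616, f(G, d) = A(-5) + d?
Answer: -6656454639720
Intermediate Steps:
f(G, d) = -10 + d (f(G, d) = (-5 - 5) + d = -10 + d)
l(Q, S) = -753 + Q
(1424531 - 4028900)*(l(2070, f(-38, -35)) + 2554563) = (1424531 - 4028900)*((-753 + 2070) + 2554563) = -2604369*(1317 + 2554563) = -2604369*2555880 = -6656454639720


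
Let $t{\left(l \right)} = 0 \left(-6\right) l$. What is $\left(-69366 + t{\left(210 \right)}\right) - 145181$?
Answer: $-214547$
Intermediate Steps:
$t{\left(l \right)} = 0$ ($t{\left(l \right)} = 0 l = 0$)
$\left(-69366 + t{\left(210 \right)}\right) - 145181 = \left(-69366 + 0\right) - 145181 = -69366 - 145181 = -214547$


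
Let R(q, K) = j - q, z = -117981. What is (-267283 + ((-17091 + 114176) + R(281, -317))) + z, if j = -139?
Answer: -288599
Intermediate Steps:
R(q, K) = -139 - q
(-267283 + ((-17091 + 114176) + R(281, -317))) + z = (-267283 + ((-17091 + 114176) + (-139 - 1*281))) - 117981 = (-267283 + (97085 + (-139 - 281))) - 117981 = (-267283 + (97085 - 420)) - 117981 = (-267283 + 96665) - 117981 = -170618 - 117981 = -288599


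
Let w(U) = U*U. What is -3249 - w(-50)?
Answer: -5749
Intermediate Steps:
w(U) = U²
-3249 - w(-50) = -3249 - 1*(-50)² = -3249 - 1*2500 = -3249 - 2500 = -5749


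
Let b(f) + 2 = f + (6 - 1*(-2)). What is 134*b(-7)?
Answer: -134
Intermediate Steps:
b(f) = 6 + f (b(f) = -2 + (f + (6 - 1*(-2))) = -2 + (f + (6 + 2)) = -2 + (f + 8) = -2 + (8 + f) = 6 + f)
134*b(-7) = 134*(6 - 7) = 134*(-1) = -134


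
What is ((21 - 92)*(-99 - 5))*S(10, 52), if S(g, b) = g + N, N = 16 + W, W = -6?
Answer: 147680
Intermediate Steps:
N = 10 (N = 16 - 6 = 10)
S(g, b) = 10 + g (S(g, b) = g + 10 = 10 + g)
((21 - 92)*(-99 - 5))*S(10, 52) = ((21 - 92)*(-99 - 5))*(10 + 10) = -71*(-104)*20 = 7384*20 = 147680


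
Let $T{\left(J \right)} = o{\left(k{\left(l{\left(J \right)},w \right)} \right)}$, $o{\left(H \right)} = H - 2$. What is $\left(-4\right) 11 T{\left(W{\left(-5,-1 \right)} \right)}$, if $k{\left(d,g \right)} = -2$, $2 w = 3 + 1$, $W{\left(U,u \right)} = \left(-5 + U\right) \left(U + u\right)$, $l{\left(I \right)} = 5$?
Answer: $176$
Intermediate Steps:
$w = 2$ ($w = \frac{3 + 1}{2} = \frac{1}{2} \cdot 4 = 2$)
$o{\left(H \right)} = -2 + H$
$T{\left(J \right)} = -4$ ($T{\left(J \right)} = -2 - 2 = -4$)
$\left(-4\right) 11 T{\left(W{\left(-5,-1 \right)} \right)} = \left(-4\right) 11 \left(-4\right) = \left(-44\right) \left(-4\right) = 176$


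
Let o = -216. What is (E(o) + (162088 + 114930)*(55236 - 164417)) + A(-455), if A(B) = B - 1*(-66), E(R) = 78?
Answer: -30245102569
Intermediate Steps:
A(B) = 66 + B (A(B) = B + 66 = 66 + B)
(E(o) + (162088 + 114930)*(55236 - 164417)) + A(-455) = (78 + (162088 + 114930)*(55236 - 164417)) + (66 - 455) = (78 + 277018*(-109181)) - 389 = (78 - 30245102258) - 389 = -30245102180 - 389 = -30245102569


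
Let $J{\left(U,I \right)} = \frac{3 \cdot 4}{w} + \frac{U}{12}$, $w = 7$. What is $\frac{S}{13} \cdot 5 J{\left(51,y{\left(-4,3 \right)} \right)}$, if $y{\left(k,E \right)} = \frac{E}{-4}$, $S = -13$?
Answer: $- \frac{835}{28} \approx -29.821$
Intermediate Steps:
$y{\left(k,E \right)} = - \frac{E}{4}$ ($y{\left(k,E \right)} = E \left(- \frac{1}{4}\right) = - \frac{E}{4}$)
$J{\left(U,I \right)} = \frac{12}{7} + \frac{U}{12}$ ($J{\left(U,I \right)} = \frac{3 \cdot 4}{7} + \frac{U}{12} = 12 \cdot \frac{1}{7} + U \frac{1}{12} = \frac{12}{7} + \frac{U}{12}$)
$\frac{S}{13} \cdot 5 J{\left(51,y{\left(-4,3 \right)} \right)} = - \frac{13}{13} \cdot 5 \left(\frac{12}{7} + \frac{1}{12} \cdot 51\right) = \left(-13\right) \frac{1}{13} \cdot 5 \left(\frac{12}{7} + \frac{17}{4}\right) = \left(-1\right) 5 \cdot \frac{167}{28} = \left(-5\right) \frac{167}{28} = - \frac{835}{28}$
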